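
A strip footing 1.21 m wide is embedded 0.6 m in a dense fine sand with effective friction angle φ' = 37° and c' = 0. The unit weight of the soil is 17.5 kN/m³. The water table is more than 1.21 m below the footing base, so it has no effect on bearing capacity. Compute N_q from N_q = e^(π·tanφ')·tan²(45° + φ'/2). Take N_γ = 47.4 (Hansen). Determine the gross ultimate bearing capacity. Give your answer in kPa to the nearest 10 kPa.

tan37° = 0.7536, so N_q = e^(π×0.7536)·tan²(63.5°) = 10.669 × 4.023 = 42.92.
q = γ·D_f = 17.5 × 0.6 = 10.5 kPa.
q·N_q = 10.5 × 42.92 = 450.66 kPa
0.5·γ·B·N_γ = 0.5 × 17.5 × 1.21 × 47.4 = 501.85 kPa
q_ult = 450.66 + 501.85 = 952.51 kPa.

q_ult ≈ 950 kPa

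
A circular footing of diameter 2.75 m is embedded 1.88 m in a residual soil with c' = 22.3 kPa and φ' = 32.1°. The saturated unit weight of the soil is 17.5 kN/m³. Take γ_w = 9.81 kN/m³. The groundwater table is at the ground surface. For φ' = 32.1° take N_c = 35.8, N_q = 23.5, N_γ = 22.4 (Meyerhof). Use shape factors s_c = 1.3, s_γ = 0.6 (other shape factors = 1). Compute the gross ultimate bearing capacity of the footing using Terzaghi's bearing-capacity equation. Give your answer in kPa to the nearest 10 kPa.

q_ult ≈ 1520 kPa

With the water table at the surface the whole profile is submerged: γ' = 17.5 − 9.81 = 7.69 kN/m³, so q = γ'·D_f = 14.457 kPa; the same γ' applies in the ½γBN_γ term.
q_ult = c·N_c·s_c + q·N_q + 0.5·γ·B·N_γ·s_γ
     = 22.3 × 35.8 × 1.3 + 14.457 × 23.5 + 0.5 × 7.69 × 2.75 × 22.4 × 0.6
     = 1037.8 + 339.74 + 142.11 = 1519.7 kPa.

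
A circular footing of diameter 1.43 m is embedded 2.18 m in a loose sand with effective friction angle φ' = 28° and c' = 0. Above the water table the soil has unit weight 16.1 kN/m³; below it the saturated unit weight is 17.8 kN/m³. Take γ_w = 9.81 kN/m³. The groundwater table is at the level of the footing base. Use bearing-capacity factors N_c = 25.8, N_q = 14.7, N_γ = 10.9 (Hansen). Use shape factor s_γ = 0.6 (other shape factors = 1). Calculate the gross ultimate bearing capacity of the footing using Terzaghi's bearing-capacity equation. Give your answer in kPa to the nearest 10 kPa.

q_ult ≈ 550 kPa

Overburden at base level: q = 16.1 × 2.18 = 35.098 kPa.
Below the base the soil is submerged, so the ½γBN_γ term uses γ' = 17.8 − 9.81 = 7.99 kN/m³.
Surcharge term q·N_q = 35.098 × 14.7 = 515.94 kPa; self-weight term 0.5·γ·B·N_γ·s_γ = 0.5 × 7.99 × 1.43 × 10.9 × 0.6 = 37.362 kPa.
q_ult = 515.94 + 37.362 = 553.3 kPa.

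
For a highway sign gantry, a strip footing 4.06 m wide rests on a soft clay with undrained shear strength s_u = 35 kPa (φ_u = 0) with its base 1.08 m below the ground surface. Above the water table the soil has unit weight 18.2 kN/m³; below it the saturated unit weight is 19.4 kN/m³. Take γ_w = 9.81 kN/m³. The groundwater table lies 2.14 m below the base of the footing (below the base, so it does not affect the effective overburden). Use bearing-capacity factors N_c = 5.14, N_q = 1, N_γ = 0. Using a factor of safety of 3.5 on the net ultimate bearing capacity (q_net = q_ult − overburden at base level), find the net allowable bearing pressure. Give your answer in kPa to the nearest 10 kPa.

q_all(net) ≈ 50 kPa

Effective surcharge at the founding depth q = γ·D_f = 18.2 × 1.08 = 19.656 kPa.
q_ult = c·N_c + q·N_q
     = 35 × 5.14 + 19.656 × 1
     = 179.9 + 19.656 = 199.56 kPa.
q_net = 199.56 − 19.656 = 179.9 kPa.
q_all(net) = 179.9 / 3.5 = 51.4 kPa.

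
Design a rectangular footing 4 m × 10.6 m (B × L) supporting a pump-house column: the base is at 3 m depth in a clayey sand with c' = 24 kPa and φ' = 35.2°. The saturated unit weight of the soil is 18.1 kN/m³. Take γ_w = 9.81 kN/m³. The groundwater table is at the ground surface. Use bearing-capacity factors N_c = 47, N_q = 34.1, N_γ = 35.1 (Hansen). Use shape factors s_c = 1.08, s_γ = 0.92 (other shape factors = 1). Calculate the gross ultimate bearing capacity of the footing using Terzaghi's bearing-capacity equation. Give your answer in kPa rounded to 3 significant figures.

q_ult ≈ 2600 kPa

With the water table at the surface the whole profile is submerged: γ' = 18.1 − 9.81 = 8.29 kN/m³, so q = γ'·D_f = 24.87 kPa; the same γ' applies in the ½γBN_γ term.
q_ult = c·N_c·s_c + q·N_q + 0.5·γ·B·N_γ·s_γ
     = 24 × 47 × 1.08 + 24.87 × 34.1 + 0.5 × 8.29 × 4 × 35.1 × 0.92
     = 1218.2 + 848.07 + 535.4 = 2601.7 kPa.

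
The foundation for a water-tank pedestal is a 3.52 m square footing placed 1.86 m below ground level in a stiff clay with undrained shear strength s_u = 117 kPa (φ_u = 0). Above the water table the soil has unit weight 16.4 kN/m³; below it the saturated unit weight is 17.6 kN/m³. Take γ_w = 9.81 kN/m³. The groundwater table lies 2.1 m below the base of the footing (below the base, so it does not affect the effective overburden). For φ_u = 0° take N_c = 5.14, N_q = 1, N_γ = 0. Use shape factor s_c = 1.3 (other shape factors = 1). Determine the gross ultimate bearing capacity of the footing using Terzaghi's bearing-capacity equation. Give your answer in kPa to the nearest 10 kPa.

Overburden at base level: q = 16.4 × 1.86 = 30.504 kPa.
Cohesion term c·N_c·s_c = 117 × 5.14 × 1.3 = 781.79 kPa; surcharge term q·N_q = 30.504 × 1 = 30.504 kPa.
q_ult = 781.79 + 30.504 = 812.3 kPa.

q_ult ≈ 810 kPa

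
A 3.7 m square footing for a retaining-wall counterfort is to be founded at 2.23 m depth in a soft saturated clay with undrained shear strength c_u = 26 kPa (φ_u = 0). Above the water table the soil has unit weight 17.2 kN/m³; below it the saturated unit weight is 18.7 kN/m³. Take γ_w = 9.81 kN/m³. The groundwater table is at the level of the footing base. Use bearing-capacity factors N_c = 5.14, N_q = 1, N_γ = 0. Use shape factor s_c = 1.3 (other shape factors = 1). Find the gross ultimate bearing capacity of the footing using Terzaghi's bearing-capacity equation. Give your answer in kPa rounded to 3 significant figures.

q = γ·D_f = 17.2 × 2.23 = 38.356 kPa.
c·N_c·s_c = 26 × 5.14 × 1.3 = 173.73 kPa
q·N_q = 38.356 × 1 = 38.356 kPa
q_ult = 173.73 + 38.356 = 212.09 kPa.

q_ult ≈ 212 kPa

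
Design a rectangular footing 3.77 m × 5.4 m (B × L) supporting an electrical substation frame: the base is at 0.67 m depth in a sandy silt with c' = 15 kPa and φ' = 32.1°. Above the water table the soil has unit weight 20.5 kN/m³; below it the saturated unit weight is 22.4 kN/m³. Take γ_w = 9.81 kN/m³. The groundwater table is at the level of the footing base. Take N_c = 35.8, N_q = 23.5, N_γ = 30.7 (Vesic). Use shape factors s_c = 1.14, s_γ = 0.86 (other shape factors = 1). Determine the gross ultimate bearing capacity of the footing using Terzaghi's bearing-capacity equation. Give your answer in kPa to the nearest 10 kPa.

q = γ·D_f = 20.5 × 0.67 = 13.735 kPa.
For the ½γBN_γ term take γ' = 22.4 − 9.81 = 12.59 kN/m³ (soil below base is submerged).
c·N_c·s_c = 15 × 35.8 × 1.14 = 612.18 kPa
q·N_q = 13.735 × 23.5 = 322.77 kPa
0.5·γ·B·N_γ·s_γ = 0.5 × 12.59 × 3.77 × 30.7 × 0.86 = 626.58 kPa
q_ult = 612.18 + 322.77 + 626.58 = 1561.5 kPa.

q_ult ≈ 1560 kPa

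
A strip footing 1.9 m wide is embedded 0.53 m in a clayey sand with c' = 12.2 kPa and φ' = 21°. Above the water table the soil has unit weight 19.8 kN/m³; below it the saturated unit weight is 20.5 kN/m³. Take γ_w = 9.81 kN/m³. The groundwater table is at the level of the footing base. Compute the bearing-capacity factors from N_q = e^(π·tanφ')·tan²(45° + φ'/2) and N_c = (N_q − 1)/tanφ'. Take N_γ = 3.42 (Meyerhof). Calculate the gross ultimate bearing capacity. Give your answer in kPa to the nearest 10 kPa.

q_ult ≈ 300 kPa

tan21° = 0.3839, so N_q = e^(π×0.3839)·tan²(55.5°) = 3.34 × 2.117 = 7.07.
N_c = (7.07 − 1)/tan21° = 15.81.
Overburden at base level: q = 19.8 × 0.53 = 10.494 kPa.
Below the base the soil is submerged, so the ½γBN_γ term uses γ' = 20.5 − 9.81 = 10.69 kN/m³.
Cohesion term c·N_c = 12.2 × 15.815 = 192.94 kPa; surcharge term q·N_q = 10.494 × 7.0708 = 74.201 kPa; self-weight term 0.5·γ·B·N_γ = 0.5 × 10.69 × 1.9 × 3.42 = 34.732 kPa.
q_ult = 192.94 + 74.201 + 34.732 = 301.87 kPa.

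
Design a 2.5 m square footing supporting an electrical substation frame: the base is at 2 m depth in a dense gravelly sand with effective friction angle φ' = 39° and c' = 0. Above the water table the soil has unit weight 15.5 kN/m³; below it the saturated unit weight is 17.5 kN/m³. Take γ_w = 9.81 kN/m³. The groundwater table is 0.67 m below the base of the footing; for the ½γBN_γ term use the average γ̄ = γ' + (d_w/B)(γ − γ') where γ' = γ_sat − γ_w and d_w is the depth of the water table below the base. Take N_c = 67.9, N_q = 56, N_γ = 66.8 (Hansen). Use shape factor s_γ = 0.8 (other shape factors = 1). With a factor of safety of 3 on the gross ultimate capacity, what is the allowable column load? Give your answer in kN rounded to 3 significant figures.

P_all ≈ 4980 kN

Effective surcharge at the founding depth q = γ·D_f = 15.5 × 2 = 31 kPa.
With d_w = 0.67 m < B, γ̄ = 7.69 + (0.67/2.5) × (15.5 − 7.69) = 9.7831 kN/m³.
q_ult = q·N_q + 0.5·γ·B·N_γ·s_γ
     = 31 × 56 + 0.5 × 9.7831 × 2.5 × 66.8 × 0.8
     = 1736 + 653.51 = 2389.5 kPa.
Gross allowable pressure q_all = 2389.5 / 3 = 796.5 kPa.
Footing area = 6.25 m², so allowable column load = 796.5 × 6.25 = 4978.1 kN.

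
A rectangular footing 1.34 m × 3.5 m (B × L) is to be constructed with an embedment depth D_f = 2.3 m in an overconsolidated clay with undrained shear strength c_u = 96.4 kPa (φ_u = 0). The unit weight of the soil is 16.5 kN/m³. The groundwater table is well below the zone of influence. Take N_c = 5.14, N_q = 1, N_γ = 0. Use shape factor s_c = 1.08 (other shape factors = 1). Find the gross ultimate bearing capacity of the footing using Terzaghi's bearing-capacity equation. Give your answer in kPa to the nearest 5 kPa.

q_ult ≈ 575 kPa

Overburden at base level: q = 16.5 × 2.3 = 37.95 kPa.
Cohesion term c·N_c·s_c = 96.4 × 5.14 × 1.08 = 535.14 kPa; surcharge term q·N_q = 37.95 × 1 = 37.95 kPa.
q_ult = 535.14 + 37.95 = 573.09 kPa.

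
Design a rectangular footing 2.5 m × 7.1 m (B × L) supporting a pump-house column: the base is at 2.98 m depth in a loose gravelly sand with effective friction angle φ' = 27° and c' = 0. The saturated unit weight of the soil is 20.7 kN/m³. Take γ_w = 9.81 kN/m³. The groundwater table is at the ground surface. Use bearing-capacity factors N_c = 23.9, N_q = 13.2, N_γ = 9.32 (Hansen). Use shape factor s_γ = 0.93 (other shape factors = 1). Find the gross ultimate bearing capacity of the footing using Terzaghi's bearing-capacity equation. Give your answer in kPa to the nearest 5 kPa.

Water table at ground surface, so effective unit weight γ' = 20.7 − 9.81 = 10.89 kN/m³ is used throughout; overburden q = 10.89 × 2.98 = 32.452 kPa; the same γ' applies in the ½γBN_γ term.
Surcharge term q·N_q = 32.452 × 13.2 = 428.37 kPa; self-weight term 0.5·γ·B·N_γ·s_γ = 0.5 × 10.89 × 2.5 × 9.32 × 0.93 = 117.99 kPa.
q_ult = 428.37 + 117.99 = 546.36 kPa.

q_ult ≈ 545 kPa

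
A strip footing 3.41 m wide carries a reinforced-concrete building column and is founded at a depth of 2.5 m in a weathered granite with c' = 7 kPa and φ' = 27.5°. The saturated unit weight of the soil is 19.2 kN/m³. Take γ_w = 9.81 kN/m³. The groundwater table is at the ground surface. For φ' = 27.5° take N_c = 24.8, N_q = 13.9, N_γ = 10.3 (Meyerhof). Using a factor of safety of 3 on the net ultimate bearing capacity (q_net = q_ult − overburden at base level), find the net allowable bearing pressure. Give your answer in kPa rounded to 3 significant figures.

Water table at ground surface, so effective unit weight γ' = 19.2 − 9.81 = 9.39 kN/m³ is used throughout; overburden q = 9.39 × 2.5 = 23.475 kPa; the same γ' applies in the ½γBN_γ term.
Cohesion term c·N_c = 7 × 24.8 = 173.6 kPa; surcharge term q·N_q = 23.475 × 13.9 = 326.3 kPa; self-weight term 0.5·γ·B·N_γ = 0.5 × 9.39 × 3.41 × 10.3 = 164.9 kPa.
q_ult = 173.6 + 326.3 + 164.9 = 664.8 kPa.
q_net = 664.8 − 23.475 = 641.33 kPa.
q_all(net) = 641.33 / 3 = 213.78 kPa.

q_all(net) ≈ 214 kPa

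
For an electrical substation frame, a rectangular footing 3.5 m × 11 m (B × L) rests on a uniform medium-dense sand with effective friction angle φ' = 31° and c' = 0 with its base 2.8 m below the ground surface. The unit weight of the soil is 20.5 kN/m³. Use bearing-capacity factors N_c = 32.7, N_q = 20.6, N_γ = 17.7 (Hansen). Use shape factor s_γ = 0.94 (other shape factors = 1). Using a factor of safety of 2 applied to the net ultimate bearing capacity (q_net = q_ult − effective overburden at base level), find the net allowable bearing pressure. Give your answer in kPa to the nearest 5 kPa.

q_all(net) ≈ 860 kPa

Effective surcharge at the founding depth q = γ·D_f = 20.5 × 2.8 = 57.4 kPa.
q_ult = q·N_q + 0.5·γ·B·N_γ·s_γ
     = 57.4 × 20.6 + 0.5 × 20.5 × 3.5 × 17.7 × 0.94
     = 1182.4 + 596.89 = 1779.3 kPa.
Net ultimate: q_net = 1779.3 − 57.4 = 1721.9 kPa.
q_all(net) = 1721.9 / 2 = 860.96 kPa.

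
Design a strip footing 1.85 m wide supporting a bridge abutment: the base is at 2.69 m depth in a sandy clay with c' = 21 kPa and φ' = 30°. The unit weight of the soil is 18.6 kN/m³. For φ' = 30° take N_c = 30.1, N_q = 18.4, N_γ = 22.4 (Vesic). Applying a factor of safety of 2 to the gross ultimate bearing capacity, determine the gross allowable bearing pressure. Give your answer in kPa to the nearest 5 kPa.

q_all ≈ 970 kPa

q = γ·D_f = 18.6 × 2.69 = 50.034 kPa.
c·N_c = 21 × 30.1 = 632.1 kPa
q·N_q = 50.034 × 18.4 = 920.63 kPa
0.5·γ·B·N_γ = 0.5 × 18.6 × 1.85 × 22.4 = 385.39 kPa
q_ult = 632.1 + 920.63 + 385.39 = 1938.1 kPa.
q_all = q_ult / FS = 1938.1 / 2 = 969.06 kPa.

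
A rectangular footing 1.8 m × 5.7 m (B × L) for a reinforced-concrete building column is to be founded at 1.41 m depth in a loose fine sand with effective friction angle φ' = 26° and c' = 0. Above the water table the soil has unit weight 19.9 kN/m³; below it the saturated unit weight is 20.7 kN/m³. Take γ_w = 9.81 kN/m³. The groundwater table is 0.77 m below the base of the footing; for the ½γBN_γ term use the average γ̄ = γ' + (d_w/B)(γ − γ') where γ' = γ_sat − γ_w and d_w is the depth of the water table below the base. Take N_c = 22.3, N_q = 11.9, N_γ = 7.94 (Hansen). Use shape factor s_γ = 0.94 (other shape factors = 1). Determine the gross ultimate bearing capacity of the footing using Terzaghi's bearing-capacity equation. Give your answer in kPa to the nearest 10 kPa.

q = γ·D_f = 19.9 × 1.41 = 28.059 kPa.
γ' = 10.89 kN/m³; averaging over the depth B below the base, γ̄ = γ' + (d_w/B)(γ − γ') = 14.744 kN/m³.
q·N_q = 28.059 × 11.9 = 333.9 kPa
0.5·γ·B·N_γ·s_γ = 0.5 × 14.744 × 1.8 × 7.94 × 0.94 = 99.041 kPa
q_ult = 333.9 + 99.041 = 432.94 kPa.

q_ult ≈ 430 kPa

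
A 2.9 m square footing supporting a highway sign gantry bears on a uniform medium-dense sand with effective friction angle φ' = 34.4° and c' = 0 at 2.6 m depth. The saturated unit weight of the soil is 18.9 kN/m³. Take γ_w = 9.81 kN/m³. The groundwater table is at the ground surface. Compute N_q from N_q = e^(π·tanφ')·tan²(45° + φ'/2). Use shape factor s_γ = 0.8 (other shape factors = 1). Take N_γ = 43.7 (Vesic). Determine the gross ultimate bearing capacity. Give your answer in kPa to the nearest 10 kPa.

tan34.4° = 0.6847, so N_q = e^(π×0.6847)·tan²(62.2°) = 8.594 × 3.597 = 30.92.
γ' = 18.9 − 9.81 = 9.09 kN/m³ (submerged throughout). q = 9.09 × 2.6 = 23.634 kPa; the same γ' applies in the ½γBN_γ term.
q·N_q = 23.634 × 30.917 = 730.68 kPa
0.5·γ·B·N_γ·s_γ = 0.5 × 9.09 × 2.9 × 43.7 × 0.8 = 460.79 kPa
q_ult = 730.68 + 460.79 = 1191.5 kPa.

q_ult ≈ 1190 kPa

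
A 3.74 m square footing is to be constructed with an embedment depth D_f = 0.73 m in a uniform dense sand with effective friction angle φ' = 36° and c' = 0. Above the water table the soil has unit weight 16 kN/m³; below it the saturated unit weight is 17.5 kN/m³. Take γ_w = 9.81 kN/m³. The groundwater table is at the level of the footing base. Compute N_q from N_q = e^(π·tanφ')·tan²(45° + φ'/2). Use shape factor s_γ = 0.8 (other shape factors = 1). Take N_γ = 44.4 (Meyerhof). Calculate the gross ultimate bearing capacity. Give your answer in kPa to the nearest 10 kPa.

q_ult ≈ 950 kPa

tan36° = 0.7265, so N_q = e^(π×0.7265)·tan²(63°) = 9.801 × 3.852 = 37.75.
Effective surcharge at the founding depth q = γ·D_f = 16 × 0.73 = 11.68 kPa.
The water table coincides with the base, so in the self-weight term γ → γ' = 7.69 kN/m³.
q_ult = q·N_q + 0.5·γ·B·N_γ·s_γ
     = 11.68 × 37.752 + 0.5 × 7.69 × 3.74 × 44.4 × 0.8
     = 440.95 + 510.79 = 951.74 kPa.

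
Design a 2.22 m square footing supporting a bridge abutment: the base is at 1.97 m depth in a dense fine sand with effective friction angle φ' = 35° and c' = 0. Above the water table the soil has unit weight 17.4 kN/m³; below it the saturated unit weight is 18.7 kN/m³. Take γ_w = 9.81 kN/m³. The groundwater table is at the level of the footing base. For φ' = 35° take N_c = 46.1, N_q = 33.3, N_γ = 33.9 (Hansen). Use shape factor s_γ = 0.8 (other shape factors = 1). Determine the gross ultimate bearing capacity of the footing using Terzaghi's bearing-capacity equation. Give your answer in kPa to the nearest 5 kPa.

q = γ·D_f = 17.4 × 1.97 = 34.278 kPa.
For the ½γBN_γ term take γ' = 18.7 − 9.81 = 8.89 kN/m³ (soil below base is submerged).
q·N_q = 34.278 × 33.3 = 1141.5 kPa
0.5·γ·B·N_γ·s_γ = 0.5 × 8.89 × 2.22 × 33.9 × 0.8 = 267.62 kPa
q_ult = 1141.5 + 267.62 = 1409.1 kPa.

q_ult ≈ 1410 kPa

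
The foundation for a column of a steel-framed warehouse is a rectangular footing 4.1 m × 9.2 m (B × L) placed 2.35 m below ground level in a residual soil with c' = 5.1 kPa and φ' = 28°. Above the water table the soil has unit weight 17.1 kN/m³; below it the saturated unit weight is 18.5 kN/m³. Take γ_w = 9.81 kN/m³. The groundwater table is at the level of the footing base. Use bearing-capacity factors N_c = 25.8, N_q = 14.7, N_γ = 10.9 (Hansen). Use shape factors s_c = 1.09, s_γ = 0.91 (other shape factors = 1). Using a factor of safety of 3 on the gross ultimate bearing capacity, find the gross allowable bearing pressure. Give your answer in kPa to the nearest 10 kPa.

Effective surcharge at the founding depth q = γ·D_f = 17.1 × 2.35 = 40.185 kPa.
The water table coincides with the base, so in the self-weight term γ → γ' = 8.69 kN/m³.
q_ult = c·N_c·s_c + q·N_q + 0.5·γ·B·N_γ·s_γ
     = 5.1 × 25.8 × 1.09 + 40.185 × 14.7 + 0.5 × 8.69 × 4.1 × 10.9 × 0.91
     = 143.42 + 590.72 + 176.7 = 910.84 kPa.
q_all = 910.84 / 3 = 303.61 kPa.

q_all ≈ 300 kPa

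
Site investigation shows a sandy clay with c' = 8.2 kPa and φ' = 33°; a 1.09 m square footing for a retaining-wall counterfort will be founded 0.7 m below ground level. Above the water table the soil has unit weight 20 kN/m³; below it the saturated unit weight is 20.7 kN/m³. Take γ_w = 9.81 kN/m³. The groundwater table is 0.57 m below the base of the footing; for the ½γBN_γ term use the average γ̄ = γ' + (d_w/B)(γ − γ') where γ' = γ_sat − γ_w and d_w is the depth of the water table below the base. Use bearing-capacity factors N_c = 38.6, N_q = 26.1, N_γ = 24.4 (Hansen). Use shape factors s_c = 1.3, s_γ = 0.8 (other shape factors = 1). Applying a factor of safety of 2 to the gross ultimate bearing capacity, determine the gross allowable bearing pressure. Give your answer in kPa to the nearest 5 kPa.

q_all ≈ 470 kPa

q = γ·D_f = 20 × 0.7 = 14 kPa.
γ' = 10.89 kN/m³; averaging over the depth B below the base, γ̄ = γ' + (d_w/B)(γ − γ') = 15.654 kN/m³.
c·N_c·s_c = 8.2 × 38.6 × 1.3 = 411.48 kPa
q·N_q = 14 × 26.1 = 365.4 kPa
0.5·γ·B·N_γ·s_γ = 0.5 × 15.654 × 1.09 × 24.4 × 0.8 = 166.53 kPa
q_ult = 411.48 + 365.4 + 166.53 = 943.41 kPa.
q_all = q_ult / FS = 943.41 / 2 = 471.7 kPa.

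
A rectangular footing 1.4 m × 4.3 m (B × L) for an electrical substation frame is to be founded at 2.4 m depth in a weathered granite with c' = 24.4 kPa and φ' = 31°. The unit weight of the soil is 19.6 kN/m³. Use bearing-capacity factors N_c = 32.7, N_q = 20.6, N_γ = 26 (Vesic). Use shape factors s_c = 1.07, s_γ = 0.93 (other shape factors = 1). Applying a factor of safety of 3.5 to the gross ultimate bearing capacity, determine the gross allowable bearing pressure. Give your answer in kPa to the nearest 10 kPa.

q_all ≈ 620 kPa

Effective surcharge at the founding depth q = γ·D_f = 19.6 × 2.4 = 47.04 kPa.
q_ult = c·N_c·s_c + q·N_q + 0.5·γ·B·N_γ·s_γ
     = 24.4 × 32.7 × 1.07 + 47.04 × 20.6 + 0.5 × 19.6 × 1.4 × 26 × 0.93
     = 853.73 + 969.02 + 331.75 = 2154.5 kPa.
q_all = q_ult / FS = 2154.5 / 3.5 = 615.57 kPa.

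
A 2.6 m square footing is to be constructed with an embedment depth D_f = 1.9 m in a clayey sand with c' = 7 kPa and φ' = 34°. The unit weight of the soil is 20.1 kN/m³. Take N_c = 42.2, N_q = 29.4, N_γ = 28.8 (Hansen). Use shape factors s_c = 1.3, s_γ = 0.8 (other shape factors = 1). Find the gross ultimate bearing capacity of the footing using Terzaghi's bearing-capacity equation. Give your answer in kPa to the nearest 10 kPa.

Effective surcharge at the founding depth q = γ·D_f = 20.1 × 1.9 = 38.19 kPa.
q_ult = c·N_c·s_c + q·N_q + 0.5·γ·B·N_γ·s_γ
     = 7 × 42.2 × 1.3 + 38.19 × 29.4 + 0.5 × 20.1 × 2.6 × 28.8 × 0.8
     = 384.02 + 1122.8 + 602.04 = 2108.8 kPa.

q_ult ≈ 2110 kPa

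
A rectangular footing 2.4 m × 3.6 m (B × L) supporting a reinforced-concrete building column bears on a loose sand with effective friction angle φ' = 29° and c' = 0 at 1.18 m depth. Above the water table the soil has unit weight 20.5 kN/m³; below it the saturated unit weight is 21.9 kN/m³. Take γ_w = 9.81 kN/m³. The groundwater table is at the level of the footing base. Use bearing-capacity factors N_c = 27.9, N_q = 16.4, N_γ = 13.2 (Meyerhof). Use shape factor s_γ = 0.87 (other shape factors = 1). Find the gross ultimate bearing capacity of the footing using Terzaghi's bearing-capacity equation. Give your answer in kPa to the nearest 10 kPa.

q_ult ≈ 560 kPa

Effective surcharge at the founding depth q = γ·D_f = 20.5 × 1.18 = 24.19 kPa.
The water table coincides with the base, so in the self-weight term γ → γ' = 12.09 kN/m³.
q_ult = q·N_q + 0.5·γ·B·N_γ·s_γ
     = 24.19 × 16.4 + 0.5 × 12.09 × 2.4 × 13.2 × 0.87
     = 396.72 + 166.61 = 563.33 kPa.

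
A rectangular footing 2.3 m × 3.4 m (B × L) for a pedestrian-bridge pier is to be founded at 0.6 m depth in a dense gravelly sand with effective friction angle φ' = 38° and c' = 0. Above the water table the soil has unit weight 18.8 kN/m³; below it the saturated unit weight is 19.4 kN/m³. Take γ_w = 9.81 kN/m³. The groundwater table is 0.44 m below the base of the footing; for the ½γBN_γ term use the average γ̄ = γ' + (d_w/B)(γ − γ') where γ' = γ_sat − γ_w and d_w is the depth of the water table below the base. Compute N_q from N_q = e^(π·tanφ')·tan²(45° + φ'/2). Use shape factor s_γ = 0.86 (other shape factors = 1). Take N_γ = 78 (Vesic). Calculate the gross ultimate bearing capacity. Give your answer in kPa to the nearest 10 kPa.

q_ult ≈ 1430 kPa

tan38° = 0.7813, so N_q = e^(π×0.7813)·tan²(64°) = 11.64 × 4.204 = 48.93.
Effective surcharge at the founding depth q = γ·D_f = 18.8 × 0.6 = 11.28 kPa.
With d_w = 0.44 m < B, γ̄ = 9.59 + (0.44/2.3) × (18.8 − 9.59) = 11.352 kN/m³.
q_ult = q·N_q + 0.5·γ·B·N_γ·s_γ
     = 11.28 × 48.933 + 0.5 × 11.352 × 2.3 × 78 × 0.86
     = 551.97 + 875.71 = 1427.7 kPa.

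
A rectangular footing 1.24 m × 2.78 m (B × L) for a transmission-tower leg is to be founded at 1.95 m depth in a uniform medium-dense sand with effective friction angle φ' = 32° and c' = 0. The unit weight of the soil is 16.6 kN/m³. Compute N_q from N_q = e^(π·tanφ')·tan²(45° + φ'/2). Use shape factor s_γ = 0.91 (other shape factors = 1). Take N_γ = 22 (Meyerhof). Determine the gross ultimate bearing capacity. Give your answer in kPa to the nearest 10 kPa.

tan32° = 0.6249, so N_q = e^(π×0.6249)·tan²(61°) = 7.121 × 3.255 = 23.18.
Effective surcharge at the founding depth q = γ·D_f = 16.6 × 1.95 = 32.37 kPa.
q_ult = q·N_q + 0.5·γ·B·N_γ·s_γ
     = 32.37 × 23.177 + 0.5 × 16.6 × 1.24 × 22 × 0.91
     = 750.23 + 206.05 = 956.28 kPa.

q_ult ≈ 960 kPa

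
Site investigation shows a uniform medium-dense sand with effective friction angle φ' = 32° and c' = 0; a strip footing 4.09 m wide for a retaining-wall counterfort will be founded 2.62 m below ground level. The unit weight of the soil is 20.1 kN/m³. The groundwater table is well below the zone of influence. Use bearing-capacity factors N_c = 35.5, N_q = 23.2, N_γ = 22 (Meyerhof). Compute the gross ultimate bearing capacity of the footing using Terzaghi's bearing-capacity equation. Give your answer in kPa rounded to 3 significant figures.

Effective surcharge at the founding depth q = γ·D_f = 20.1 × 2.62 = 52.662 kPa.
q_ult = q·N_q + 0.5·γ·B·N_γ
     = 52.662 × 23.2 + 0.5 × 20.1 × 4.09 × 22
     = 1221.8 + 904.3 = 2126.1 kPa.

q_ult ≈ 2130 kPa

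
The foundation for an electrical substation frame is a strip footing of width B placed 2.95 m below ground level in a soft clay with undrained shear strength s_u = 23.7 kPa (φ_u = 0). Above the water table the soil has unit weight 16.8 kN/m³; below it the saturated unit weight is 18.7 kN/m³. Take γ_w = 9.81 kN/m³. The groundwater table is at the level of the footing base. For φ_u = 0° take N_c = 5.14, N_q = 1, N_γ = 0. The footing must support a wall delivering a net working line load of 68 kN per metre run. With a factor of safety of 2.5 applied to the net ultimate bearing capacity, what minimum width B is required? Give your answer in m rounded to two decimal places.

q = γ·D_f = 16.8 × 2.95 = 49.56 kPa.
c·N_c = 23.7 × 5.14 = 121.82 kPa
q·N_q = 49.56 × 1 = 49.56 kPa
q_ult = 121.82 + 49.56 = 171.38 kPa.
For φ = 0 the ½γBN_γ term vanishes, so q_ult is independent of B. q_net = 171.38 − 49.56 = 121.82 kPa; q_all(net) = 121.82/2.5 = 48.727 kPa.
Required width B = w / q_all(net) = 68 / 48.727 = 1.396 m.

B = 1.40 m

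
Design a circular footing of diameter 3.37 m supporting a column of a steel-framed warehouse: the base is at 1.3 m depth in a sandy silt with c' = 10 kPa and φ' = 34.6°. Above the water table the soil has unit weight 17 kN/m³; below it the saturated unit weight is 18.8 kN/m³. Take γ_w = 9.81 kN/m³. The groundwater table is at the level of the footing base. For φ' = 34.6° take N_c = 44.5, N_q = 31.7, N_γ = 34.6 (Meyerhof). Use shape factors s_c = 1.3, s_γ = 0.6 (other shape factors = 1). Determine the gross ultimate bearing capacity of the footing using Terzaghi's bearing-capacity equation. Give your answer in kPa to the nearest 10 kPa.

q = γ·D_f = 17 × 1.3 = 22.1 kPa.
For the ½γBN_γ term take γ' = 18.8 − 9.81 = 8.99 kN/m³ (soil below base is submerged).
c·N_c·s_c = 10 × 44.5 × 1.3 = 578.5 kPa
q·N_q = 22.1 × 31.7 = 700.57 kPa
0.5·γ·B·N_γ·s_γ = 0.5 × 8.99 × 3.37 × 34.6 × 0.6 = 314.48 kPa
q_ult = 578.5 + 700.57 + 314.48 = 1593.5 kPa.

q_ult ≈ 1590 kPa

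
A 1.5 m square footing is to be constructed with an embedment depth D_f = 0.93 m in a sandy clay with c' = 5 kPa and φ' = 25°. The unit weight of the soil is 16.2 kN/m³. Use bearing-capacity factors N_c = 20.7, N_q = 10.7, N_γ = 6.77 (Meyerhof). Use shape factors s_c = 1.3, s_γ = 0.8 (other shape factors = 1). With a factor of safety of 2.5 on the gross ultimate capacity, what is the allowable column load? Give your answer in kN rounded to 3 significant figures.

q = γ·D_f = 16.2 × 0.93 = 15.066 kPa.
c·N_c·s_c = 5 × 20.7 × 1.3 = 134.55 kPa
q·N_q = 15.066 × 10.7 = 161.21 kPa
0.5·γ·B·N_γ·s_γ = 0.5 × 16.2 × 1.5 × 6.77 × 0.8 = 65.804 kPa
q_ult = 134.55 + 161.21 + 65.804 = 361.56 kPa.
Gross allowable pressure q_all = 361.56 / 2.5 = 144.62 kPa.
Footing area = 2.25 m², so allowable column load = 144.62 × 2.25 = 325.4 kN.

P_all ≈ 325 kN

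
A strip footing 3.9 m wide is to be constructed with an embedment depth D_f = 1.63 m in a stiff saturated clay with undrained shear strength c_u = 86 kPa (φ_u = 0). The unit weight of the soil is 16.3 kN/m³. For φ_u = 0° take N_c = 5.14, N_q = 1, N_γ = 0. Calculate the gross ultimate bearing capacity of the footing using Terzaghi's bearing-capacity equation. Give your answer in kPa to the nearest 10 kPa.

q = γ·D_f = 16.3 × 1.63 = 26.569 kPa.
c·N_c = 86 × 5.14 = 442.04 kPa
q·N_q = 26.569 × 1 = 26.569 kPa
q_ult = 442.04 + 26.569 = 468.61 kPa.

q_ult ≈ 470 kPa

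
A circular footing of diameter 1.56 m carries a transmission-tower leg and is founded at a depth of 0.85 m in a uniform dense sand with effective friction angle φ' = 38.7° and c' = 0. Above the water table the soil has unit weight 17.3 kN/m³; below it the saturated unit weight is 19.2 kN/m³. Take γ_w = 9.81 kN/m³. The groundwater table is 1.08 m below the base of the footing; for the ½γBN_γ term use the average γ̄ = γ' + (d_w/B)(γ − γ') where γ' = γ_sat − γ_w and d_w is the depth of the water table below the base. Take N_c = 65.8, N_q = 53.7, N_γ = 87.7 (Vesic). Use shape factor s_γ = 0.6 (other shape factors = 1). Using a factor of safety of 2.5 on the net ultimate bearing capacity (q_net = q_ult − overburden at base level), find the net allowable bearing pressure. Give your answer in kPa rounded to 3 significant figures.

q_all(net) ≈ 554 kPa

q = γ·D_f = 17.3 × 0.85 = 14.705 kPa.
γ' = 9.39 kN/m³; averaging over the depth B below the base, γ̄ = γ' + (d_w/B)(γ − γ') = 14.866 kN/m³.
q·N_q = 14.705 × 53.7 = 789.66 kPa
0.5·γ·B·N_γ·s_γ = 0.5 × 14.866 × 1.56 × 87.7 × 0.6 = 610.16 kPa
q_ult = 789.66 + 610.16 = 1399.8 kPa.
q_net = 1399.8 − 14.705 = 1385.1 kPa.
q_all(net) = 1385.1 / 2.5 = 554.05 kPa.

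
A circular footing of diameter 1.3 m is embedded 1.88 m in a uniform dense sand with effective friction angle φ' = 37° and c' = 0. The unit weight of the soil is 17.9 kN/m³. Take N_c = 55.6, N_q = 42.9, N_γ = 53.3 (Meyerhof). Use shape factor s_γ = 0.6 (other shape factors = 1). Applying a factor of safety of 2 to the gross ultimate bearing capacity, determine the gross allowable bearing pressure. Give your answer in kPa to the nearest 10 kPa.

Effective surcharge at the founding depth q = γ·D_f = 17.9 × 1.88 = 33.652 kPa.
q_ult = q·N_q + 0.5·γ·B·N_γ·s_γ
     = 33.652 × 42.9 + 0.5 × 17.9 × 1.3 × 53.3 × 0.6
     = 1443.7 + 372.09 = 1815.8 kPa.
q_all = q_ult / FS = 1815.8 / 2 = 907.88 kPa.

q_all ≈ 910 kPa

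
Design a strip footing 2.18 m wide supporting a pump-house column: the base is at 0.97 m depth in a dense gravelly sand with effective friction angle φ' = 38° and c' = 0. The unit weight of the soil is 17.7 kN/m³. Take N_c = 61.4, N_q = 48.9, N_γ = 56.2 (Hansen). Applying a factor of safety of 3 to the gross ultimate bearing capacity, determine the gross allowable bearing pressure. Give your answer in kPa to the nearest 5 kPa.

q_all ≈ 640 kPa

q = γ·D_f = 17.7 × 0.97 = 17.169 kPa.
q·N_q = 17.169 × 48.9 = 839.56 kPa
0.5·γ·B·N_γ = 0.5 × 17.7 × 2.18 × 56.2 = 1084.3 kPa
q_ult = 839.56 + 1084.3 = 1923.8 kPa.
q_all = q_ult / FS = 1923.8 / 3 = 641.28 kPa.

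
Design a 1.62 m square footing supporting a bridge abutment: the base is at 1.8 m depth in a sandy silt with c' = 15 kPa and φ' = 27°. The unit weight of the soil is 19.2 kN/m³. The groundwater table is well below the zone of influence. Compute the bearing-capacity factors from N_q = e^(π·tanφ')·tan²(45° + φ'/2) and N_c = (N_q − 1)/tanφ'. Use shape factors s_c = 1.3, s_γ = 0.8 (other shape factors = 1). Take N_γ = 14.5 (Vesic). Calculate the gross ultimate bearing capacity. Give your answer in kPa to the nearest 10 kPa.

q_ult ≈ 1100 kPa

tan27° = 0.5095, so N_q = e^(π×0.5095)·tan²(58.5°) = 4.957 × 2.663 = 13.2.
N_c = (13.2 − 1)/tan27° = 23.94.
Effective surcharge at the founding depth q = γ·D_f = 19.2 × 1.8 = 34.56 kPa.
q_ult = c·N_c·s_c + q·N_q + 0.5·γ·B·N_γ·s_γ
     = 15 × 23.942 × 1.3 + 34.56 × 13.199 + 0.5 × 19.2 × 1.62 × 14.5 × 0.8
     = 466.87 + 456.16 + 180.4 = 1103.4 kPa.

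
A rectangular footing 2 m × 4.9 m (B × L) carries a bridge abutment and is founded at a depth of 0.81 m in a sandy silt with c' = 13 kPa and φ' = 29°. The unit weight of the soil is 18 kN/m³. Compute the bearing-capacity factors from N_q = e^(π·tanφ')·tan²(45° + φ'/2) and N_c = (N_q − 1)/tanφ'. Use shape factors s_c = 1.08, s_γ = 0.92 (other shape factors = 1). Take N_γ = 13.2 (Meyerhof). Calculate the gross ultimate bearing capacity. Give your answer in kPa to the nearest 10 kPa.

q_ult ≈ 850 kPa

tan29° = 0.5543, so N_q = e^(π×0.5543)·tan²(59.5°) = 5.705 × 2.882 = 16.44.
N_c = (16.44 − 1)/tan29° = 27.86.
Effective surcharge at the founding depth q = γ·D_f = 18 × 0.81 = 14.58 kPa.
q_ult = c·N_c·s_c + q·N_q + 0.5·γ·B·N_γ·s_γ
     = 13 × 27.86 × 1.08 + 14.58 × 16.443 + 0.5 × 18 × 2 × 13.2 × 0.92
     = 391.16 + 239.74 + 218.59 = 849.5 kPa.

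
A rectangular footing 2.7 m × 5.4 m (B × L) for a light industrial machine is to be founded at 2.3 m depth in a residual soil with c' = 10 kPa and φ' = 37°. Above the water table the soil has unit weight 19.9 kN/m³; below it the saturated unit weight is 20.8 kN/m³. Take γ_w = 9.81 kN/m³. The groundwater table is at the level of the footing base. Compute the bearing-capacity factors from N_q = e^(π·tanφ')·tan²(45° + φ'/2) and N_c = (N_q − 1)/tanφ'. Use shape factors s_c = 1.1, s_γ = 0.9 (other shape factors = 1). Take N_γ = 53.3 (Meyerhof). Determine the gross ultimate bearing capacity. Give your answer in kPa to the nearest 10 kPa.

q_ult ≈ 3290 kPa

tan37° = 0.7536, so N_q = e^(π×0.7536)·tan²(63.5°) = 10.669 × 4.023 = 42.92.
N_c = (42.92 − 1)/tan37° = 55.63.
Effective surcharge at the founding depth q = γ·D_f = 19.9 × 2.3 = 45.77 kPa.
The water table coincides with the base, so in the self-weight term γ → γ' = 10.99 kN/m³.
q_ult = c·N_c·s_c + q·N_q + 0.5·γ·B·N_γ·s_γ
     = 10 × 55.63 × 1.1 + 45.77 × 42.92 + 0.5 × 10.99 × 2.7 × 53.3 × 0.9
     = 611.93 + 1964.4 + 711.71 = 3288.1 kPa.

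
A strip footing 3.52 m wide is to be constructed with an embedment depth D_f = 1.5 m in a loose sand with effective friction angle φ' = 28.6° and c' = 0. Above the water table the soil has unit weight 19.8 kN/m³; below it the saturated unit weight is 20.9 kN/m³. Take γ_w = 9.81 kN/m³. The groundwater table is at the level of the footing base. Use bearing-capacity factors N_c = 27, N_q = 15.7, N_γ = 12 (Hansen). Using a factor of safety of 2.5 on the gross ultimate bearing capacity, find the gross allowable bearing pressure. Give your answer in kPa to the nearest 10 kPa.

q = γ·D_f = 19.8 × 1.5 = 29.7 kPa.
For the ½γBN_γ term take γ' = 20.9 − 9.81 = 11.09 kN/m³ (soil below base is submerged).
q·N_q = 29.7 × 15.7 = 466.29 kPa
0.5·γ·B·N_γ = 0.5 × 11.09 × 3.52 × 12 = 234.22 kPa
q_ult = 466.29 + 234.22 = 700.51 kPa.
q_all = 700.51 / 2.5 = 280.2 kPa.

q_all ≈ 280 kPa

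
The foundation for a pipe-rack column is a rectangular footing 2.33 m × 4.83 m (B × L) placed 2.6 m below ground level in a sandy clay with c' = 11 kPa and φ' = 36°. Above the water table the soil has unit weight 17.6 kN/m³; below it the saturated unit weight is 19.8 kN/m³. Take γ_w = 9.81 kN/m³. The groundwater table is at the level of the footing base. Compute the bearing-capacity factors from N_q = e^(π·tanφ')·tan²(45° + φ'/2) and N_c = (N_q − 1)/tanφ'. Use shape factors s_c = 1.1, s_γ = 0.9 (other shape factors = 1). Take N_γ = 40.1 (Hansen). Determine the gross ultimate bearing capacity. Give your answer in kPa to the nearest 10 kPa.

q_ult ≈ 2760 kPa

tan36° = 0.7265, so N_q = e^(π×0.7265)·tan²(63°) = 9.801 × 3.852 = 37.75.
N_c = (37.75 − 1)/tan36° = 50.59.
Effective surcharge at the founding depth q = γ·D_f = 17.6 × 2.6 = 45.76 kPa.
The water table coincides with the base, so in the self-weight term γ → γ' = 9.99 kN/m³.
q_ult = c·N_c·s_c + q·N_q + 0.5·γ·B·N_γ·s_γ
     = 11 × 50.585 × 1.1 + 45.76 × 37.752 + 0.5 × 9.99 × 2.33 × 40.1 × 0.9
     = 612.08 + 1727.6 + 420.03 = 2759.7 kPa.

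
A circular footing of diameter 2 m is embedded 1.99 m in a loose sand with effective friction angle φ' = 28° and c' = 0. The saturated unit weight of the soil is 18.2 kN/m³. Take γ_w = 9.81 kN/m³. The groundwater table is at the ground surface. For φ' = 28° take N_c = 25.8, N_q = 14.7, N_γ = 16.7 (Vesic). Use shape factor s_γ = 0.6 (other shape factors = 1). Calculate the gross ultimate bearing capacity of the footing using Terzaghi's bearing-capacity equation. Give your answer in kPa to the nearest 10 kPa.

Water table at ground surface, so effective unit weight γ' = 18.2 − 9.81 = 8.39 kN/m³ is used throughout; overburden q = 8.39 × 1.99 = 16.696 kPa; the same γ' applies in the ½γBN_γ term.
Surcharge term q·N_q = 16.696 × 14.7 = 245.43 kPa; self-weight term 0.5·γ·B·N_γ·s_γ = 0.5 × 8.39 × 2 × 16.7 × 0.6 = 84.068 kPa.
q_ult = 245.43 + 84.068 = 329.5 kPa.

q_ult ≈ 330 kPa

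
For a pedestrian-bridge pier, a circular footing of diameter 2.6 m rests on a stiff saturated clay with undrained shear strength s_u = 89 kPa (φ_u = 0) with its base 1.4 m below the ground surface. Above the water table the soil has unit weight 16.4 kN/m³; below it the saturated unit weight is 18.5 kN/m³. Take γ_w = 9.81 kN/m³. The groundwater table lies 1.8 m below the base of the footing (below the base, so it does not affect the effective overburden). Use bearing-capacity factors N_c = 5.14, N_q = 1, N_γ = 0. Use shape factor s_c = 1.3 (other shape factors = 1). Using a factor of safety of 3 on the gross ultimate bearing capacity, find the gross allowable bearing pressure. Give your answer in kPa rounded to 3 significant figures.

q_all ≈ 206 kPa

Overburden at base level: q = 16.4 × 1.4 = 22.96 kPa.
Cohesion term c·N_c·s_c = 89 × 5.14 × 1.3 = 594.7 kPa; surcharge term q·N_q = 22.96 × 1 = 22.96 kPa.
q_ult = 594.7 + 22.96 = 617.66 kPa.
q_all = 617.66 / 3 = 205.89 kPa.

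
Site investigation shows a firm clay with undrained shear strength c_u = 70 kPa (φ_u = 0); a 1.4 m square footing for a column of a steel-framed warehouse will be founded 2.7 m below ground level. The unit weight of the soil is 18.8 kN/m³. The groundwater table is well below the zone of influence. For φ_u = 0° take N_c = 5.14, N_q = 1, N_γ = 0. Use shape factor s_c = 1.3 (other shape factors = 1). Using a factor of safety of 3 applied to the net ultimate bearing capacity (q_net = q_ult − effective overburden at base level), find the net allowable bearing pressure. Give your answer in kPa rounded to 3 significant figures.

Effective surcharge at the founding depth q = γ·D_f = 18.8 × 2.7 = 50.76 kPa.
q_ult = c·N_c·s_c + q·N_q
     = 70 × 5.14 × 1.3 + 50.76 × 1
     = 467.74 + 50.76 = 518.5 kPa.
Net ultimate: q_net = 518.5 − 50.76 = 467.74 kPa.
q_all(net) = 467.74 / 3 = 155.91 kPa.

q_all(net) ≈ 156 kPa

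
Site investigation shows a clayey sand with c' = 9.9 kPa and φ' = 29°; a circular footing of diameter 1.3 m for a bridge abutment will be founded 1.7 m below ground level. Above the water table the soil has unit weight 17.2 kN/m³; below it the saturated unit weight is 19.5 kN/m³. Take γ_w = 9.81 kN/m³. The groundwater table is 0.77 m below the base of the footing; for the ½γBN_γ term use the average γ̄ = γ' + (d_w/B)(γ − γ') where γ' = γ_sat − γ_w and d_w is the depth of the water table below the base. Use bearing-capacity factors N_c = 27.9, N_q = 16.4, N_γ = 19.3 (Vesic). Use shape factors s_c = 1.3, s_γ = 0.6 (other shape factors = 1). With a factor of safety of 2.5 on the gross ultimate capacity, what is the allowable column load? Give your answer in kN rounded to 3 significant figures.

P_all ≈ 502 kN

Overburden at base level: q = 17.2 × 1.7 = 29.24 kPa.
The water table is 0.77 m below the base (< B = 1.3 m), so the ½γBN_γ term uses γ̄ = γ' + (d_w/B)(γ − γ') = 9.69 + (0.77/1.3)(17.2 − 9.69) = 14.138 kN/m³.
Cohesion term c·N_c·s_c = 9.9 × 27.9 × 1.3 = 359.07 kPa; surcharge term q·N_q = 29.24 × 16.4 = 479.54 kPa; self-weight term 0.5·γ·B·N_γ·s_γ = 0.5 × 14.138 × 1.3 × 19.3 × 0.6 = 106.42 kPa.
q_ult = 359.07 + 479.54 + 106.42 = 945.03 kPa.
Gross allowable pressure q_all = 945.03 / 2.5 = 378.01 kPa.
Footing area = 1.3273 m², so allowable column load = 378.01 × 1.3273 = 501.73 kN.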